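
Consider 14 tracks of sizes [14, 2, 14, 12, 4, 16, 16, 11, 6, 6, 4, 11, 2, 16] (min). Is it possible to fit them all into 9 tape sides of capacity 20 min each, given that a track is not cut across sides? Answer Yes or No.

A valid assignment using 8 tape sides:
  side 1: 16 + 4 = 20
  side 2: 16 + 4 = 20
  side 3: 16 + 2 + 2 = 20
  side 4: 14 + 6 = 20
  side 5: 14 + 6 = 20
  side 6: 12 = 12
  side 7: 11 = 11
  side 8: 11 = 11
That uses only 8 ≤ 9, so 9 tape sides are enough.

Yes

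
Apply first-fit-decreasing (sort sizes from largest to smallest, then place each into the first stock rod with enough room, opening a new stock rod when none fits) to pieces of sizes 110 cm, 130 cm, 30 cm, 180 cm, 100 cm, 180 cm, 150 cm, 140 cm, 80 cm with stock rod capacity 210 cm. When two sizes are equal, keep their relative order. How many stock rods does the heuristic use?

Sorted descending: 180, 180, 150, 140, 130, 110, 100, 80, 30.
  180 → stock rod 1 (new)  [load 180/210]
  180 → stock rod 2 (new)  [load 180/210]
  150 → stock rod 3 (new)  [load 150/210]
  140 → stock rod 4 (new)  [load 140/210]
  130 → stock rod 5 (new)  [load 130/210]
  110 → stock rod 6 (new)  [load 110/210]
  100 → stock rod 6  [load 210/210]
  80 → stock rod 5  [load 210/210]
  30 → stock rod 1  [load 210/210]
6 stock rods opened.

6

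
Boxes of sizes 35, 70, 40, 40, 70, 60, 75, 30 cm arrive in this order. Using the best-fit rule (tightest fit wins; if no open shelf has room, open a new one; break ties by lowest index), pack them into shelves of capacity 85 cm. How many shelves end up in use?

  35 → shelf 1 (new)  [load 35/85]
  70 → shelf 2 (new)  [load 70/85]
  40 → shelf 1  [load 75/85]
  40 → shelf 3 (new)  [load 40/85]
  70 → shelf 4 (new)  [load 70/85]
  60 → shelf 5 (new)  [load 60/85]
  75 → shelf 6 (new)  [load 75/85]
  30 → shelf 3  [load 70/85]
6 shelves opened.

6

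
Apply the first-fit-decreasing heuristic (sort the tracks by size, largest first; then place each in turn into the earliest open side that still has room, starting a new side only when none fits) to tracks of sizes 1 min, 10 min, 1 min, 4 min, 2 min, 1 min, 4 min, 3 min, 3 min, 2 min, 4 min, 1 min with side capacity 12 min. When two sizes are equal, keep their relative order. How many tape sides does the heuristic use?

3

Sorted descending: 10, 4, 4, 4, 3, 3, 2, 2, 1, 1, 1, 1.
  10 → side 1 (new)  [load 10/12]
  4 → side 2 (new)  [load 4/12]
  4 → side 2  [load 8/12]
  4 → side 2  [load 12/12]
  3 → side 3 (new)  [load 3/12]
  3 → side 3  [load 6/12]
  2 → side 1  [load 12/12]
  2 → side 3  [load 8/12]
  1 → side 3  [load 9/12]
  1 → side 3  [load 10/12]
  1 → side 3  [load 11/12]
  1 → side 3  [load 12/12]
3 tape sides opened.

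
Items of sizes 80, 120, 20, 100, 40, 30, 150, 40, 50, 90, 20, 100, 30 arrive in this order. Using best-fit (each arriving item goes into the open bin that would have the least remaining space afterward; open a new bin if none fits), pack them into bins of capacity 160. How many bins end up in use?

6

  80 → bin 1 (new)  [load 80/160]
  120 → bin 2 (new)  [load 120/160]
  20 → bin 2  [load 140/160]
  100 → bin 3 (new)  [load 100/160]
  40 → bin 3  [load 140/160]
  30 → bin 1  [load 110/160]
  150 → bin 4 (new)  [load 150/160]
  40 → bin 1  [load 150/160]
  50 → bin 5 (new)  [load 50/160]
  90 → bin 5  [load 140/160]
  20 → bin 2  [load 160/160]
  100 → bin 6 (new)  [load 100/160]
  30 → bin 6  [load 130/160]
6 bins opened.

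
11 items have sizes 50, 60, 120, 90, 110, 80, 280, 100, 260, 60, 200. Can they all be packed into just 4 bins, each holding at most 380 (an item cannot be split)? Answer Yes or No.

A valid assignment using 4 bins:
  bin 1: 280 + 100 = 380
  bin 2: 260 + 120 = 380
  bin 3: 200 + 110 + 60 = 370
  bin 4: 90 + 80 + 60 + 50 = 280
Every load is within 380, so 4 bins suffice.

Yes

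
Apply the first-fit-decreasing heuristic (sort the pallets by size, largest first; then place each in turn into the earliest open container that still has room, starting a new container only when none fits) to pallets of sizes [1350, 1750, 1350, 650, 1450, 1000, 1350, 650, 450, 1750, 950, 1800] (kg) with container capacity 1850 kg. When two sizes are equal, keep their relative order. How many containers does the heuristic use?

9

Sorted descending: 1800, 1750, 1750, 1450, 1350, 1350, 1350, 1000, 950, 650, 650, 450.
  1800 → container 1 (new)  [load 1800/1850]
  1750 → container 2 (new)  [load 1750/1850]
  1750 → container 3 (new)  [load 1750/1850]
  1450 → container 4 (new)  [load 1450/1850]
  1350 → container 5 (new)  [load 1350/1850]
  1350 → container 6 (new)  [load 1350/1850]
  1350 → container 7 (new)  [load 1350/1850]
  1000 → container 8 (new)  [load 1000/1850]
  950 → container 9 (new)  [load 950/1850]
  650 → container 8  [load 1650/1850]
  650 → container 9  [load 1600/1850]
  450 → container 5  [load 1800/1850]
9 containers opened.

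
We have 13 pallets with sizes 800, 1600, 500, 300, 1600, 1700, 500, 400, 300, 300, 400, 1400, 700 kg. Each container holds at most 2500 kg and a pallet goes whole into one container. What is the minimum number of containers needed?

Total = 1700 + 1600 + 1600 + 1400 + 800 + 700 + 500 + 500 + 400 + 400 + 300 + 300 + 300 = 10500 kg.
Lower bound: ⌈10500/2500⌉ = 5 containers.
A packing using 5 containers:
  container 1: 1700 + 800 = 2500
  container 2: 1600 + 700 = 2300
  container 3: 1600 + 500 + 400 = 2500
  container 4: 1400 + 500 + 400 = 2300
  container 5: 300 + 300 + 300 = 900
This matches the lower bound, so 5 is optimal.

5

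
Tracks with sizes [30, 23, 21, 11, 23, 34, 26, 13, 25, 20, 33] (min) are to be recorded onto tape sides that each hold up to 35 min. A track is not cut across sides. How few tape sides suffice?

9

Total = 34 + 33 + 30 + 26 + 25 + 23 + 23 + 21 + 20 + 13 + 11 = 259 min.
Lower bound: ⌈259/35⌉ = 8 tape sides.
Also, 9 tracks each exceed 35/2 min, and no two of those can share a side, so at least 9 tape sides are needed.
A packing using 9 tape sides:
  side 1: 34 = 34
  side 2: 33 = 33
  side 3: 30 = 30
  side 4: 26 = 26
  side 5: 25 = 25
  side 6: 23 + 11 = 34
  side 7: 23 = 23
  side 8: 21 + 13 = 34
  side 9: 20 = 20
This matches the lower bound, so 9 is optimal.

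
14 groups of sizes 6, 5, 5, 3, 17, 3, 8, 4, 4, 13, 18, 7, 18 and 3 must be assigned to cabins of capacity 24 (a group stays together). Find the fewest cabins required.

5

Total = 18 + 18 + 17 + 13 + 8 + 7 + 6 + 5 + 5 + 4 + 4 + 3 + 3 + 3 = 114.
Lower bound: ⌈114/24⌉ = 5 cabins.
A packing using 5 cabins:
  cabin 1: 18 + 6 = 24
  cabin 2: 18 + 5 = 23
  cabin 3: 17 + 7 = 24
  cabin 4: 13 + 8 + 3 = 24
  cabin 5: 5 + 4 + 4 + 3 + 3 = 19
This matches the lower bound, so 5 is optimal.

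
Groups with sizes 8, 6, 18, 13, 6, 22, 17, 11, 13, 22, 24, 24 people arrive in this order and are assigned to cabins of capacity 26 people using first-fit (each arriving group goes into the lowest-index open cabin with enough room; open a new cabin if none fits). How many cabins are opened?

9

  8 → cabin 1 (new)  [load 8/26]
  6 → cabin 1  [load 14/26]
  18 → cabin 2 (new)  [load 18/26]
  13 → cabin 3 (new)  [load 13/26]
  6 → cabin 1  [load 20/26]
  22 → cabin 4 (new)  [load 22/26]
  17 → cabin 5 (new)  [load 17/26]
  11 → cabin 3  [load 24/26]
  13 → cabin 6 (new)  [load 13/26]
  22 → cabin 7 (new)  [load 22/26]
  24 → cabin 8 (new)  [load 24/26]
  24 → cabin 9 (new)  [load 24/26]
9 cabins opened.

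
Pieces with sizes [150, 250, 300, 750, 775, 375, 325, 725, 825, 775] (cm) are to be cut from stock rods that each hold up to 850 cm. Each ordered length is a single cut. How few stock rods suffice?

7

Total = 825 + 775 + 775 + 750 + 725 + 375 + 325 + 300 + 250 + 150 = 5250 cm.
Lower bound: ⌈5250/850⌉ = 7 stock rods.
A packing using 7 stock rods:
  stock rod 1: 825 = 825
  stock rod 2: 775 = 775
  stock rod 3: 775 = 775
  stock rod 4: 750 = 750
  stock rod 5: 725 = 725
  stock rod 6: 375 + 325 + 150 = 850
  stock rod 7: 300 + 250 = 550
This matches the lower bound, so 7 is optimal.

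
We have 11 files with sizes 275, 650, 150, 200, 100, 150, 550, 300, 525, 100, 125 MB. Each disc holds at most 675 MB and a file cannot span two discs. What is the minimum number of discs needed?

5

Total = 650 + 550 + 525 + 300 + 275 + 200 + 150 + 150 + 125 + 100 + 100 = 3125 MB.
Lower bound: ⌈3125/675⌉ = 5 discs.
A packing using 5 discs:
  disc 1: 650 = 650
  disc 2: 550 + 125 = 675
  disc 3: 525 + 150 = 675
  disc 4: 300 + 275 + 100 = 675
  disc 5: 200 + 150 + 100 = 450
This matches the lower bound, so 5 is optimal.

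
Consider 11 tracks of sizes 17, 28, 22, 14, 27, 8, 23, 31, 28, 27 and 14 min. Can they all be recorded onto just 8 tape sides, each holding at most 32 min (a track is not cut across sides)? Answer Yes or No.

Total = 239 min; ⌈239/32⌉ = 8.
The bound of 8 does not rule out 8, but exhaustive search shows no assignment into 8 tape sides of capacity 32 min exists — the minimum is 9.

No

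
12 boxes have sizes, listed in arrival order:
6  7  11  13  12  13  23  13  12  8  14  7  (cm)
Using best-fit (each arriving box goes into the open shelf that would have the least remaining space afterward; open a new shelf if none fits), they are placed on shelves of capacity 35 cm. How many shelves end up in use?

  6 → shelf 1 (new)  [load 6/35]
  7 → shelf 1  [load 13/35]
  11 → shelf 1  [load 24/35]
  13 → shelf 2 (new)  [load 13/35]
  12 → shelf 2  [load 25/35]
  13 → shelf 3 (new)  [load 13/35]
  23 → shelf 4 (new)  [load 23/35]
  13 → shelf 3  [load 26/35]
  12 → shelf 4  [load 35/35]
  8 → shelf 3  [load 34/35]
  14 → shelf 5 (new)  [load 14/35]
  7 → shelf 2  [load 32/35]
5 shelves opened.

5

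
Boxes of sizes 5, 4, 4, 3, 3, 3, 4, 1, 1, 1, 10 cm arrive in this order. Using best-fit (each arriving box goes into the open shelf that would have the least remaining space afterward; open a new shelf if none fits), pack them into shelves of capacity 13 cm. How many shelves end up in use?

3

  5 → shelf 1 (new)  [load 5/13]
  4 → shelf 1  [load 9/13]
  4 → shelf 1  [load 13/13]
  3 → shelf 2 (new)  [load 3/13]
  3 → shelf 2  [load 6/13]
  3 → shelf 2  [load 9/13]
  4 → shelf 2  [load 13/13]
  1 → shelf 3 (new)  [load 1/13]
  1 → shelf 3  [load 2/13]
  1 → shelf 3  [load 3/13]
  10 → shelf 3  [load 13/13]
3 shelves opened.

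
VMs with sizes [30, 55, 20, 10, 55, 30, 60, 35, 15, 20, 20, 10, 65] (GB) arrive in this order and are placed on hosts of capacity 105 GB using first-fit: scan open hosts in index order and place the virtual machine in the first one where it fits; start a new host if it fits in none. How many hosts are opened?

  30 → host 1 (new)  [load 30/105]
  55 → host 1  [load 85/105]
  20 → host 1  [load 105/105]
  10 → host 2 (new)  [load 10/105]
  55 → host 2  [load 65/105]
  30 → host 2  [load 95/105]
  60 → host 3 (new)  [load 60/105]
  35 → host 3  [load 95/105]
  15 → host 4 (new)  [load 15/105]
  20 → host 4  [load 35/105]
  20 → host 4  [load 55/105]
  10 → host 2  [load 105/105]
  65 → host 5 (new)  [load 65/105]
5 hosts opened.

5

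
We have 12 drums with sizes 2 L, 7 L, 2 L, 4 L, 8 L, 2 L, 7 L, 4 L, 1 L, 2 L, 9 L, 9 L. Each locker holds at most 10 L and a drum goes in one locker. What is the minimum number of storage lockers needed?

6

Total = 9 + 9 + 8 + 7 + 7 + 4 + 4 + 2 + 2 + 2 + 2 + 1 = 57 L.
Lower bound: ⌈57/10⌉ = 6 storage lockers.
A packing using 6 storage lockers:
  locker 1: 9 + 1 = 10
  locker 2: 9 = 9
  locker 3: 8 + 2 = 10
  locker 4: 7 + 2 = 9
  locker 5: 7 + 2 = 9
  locker 6: 4 + 4 + 2 = 10
This matches the lower bound, so 6 is optimal.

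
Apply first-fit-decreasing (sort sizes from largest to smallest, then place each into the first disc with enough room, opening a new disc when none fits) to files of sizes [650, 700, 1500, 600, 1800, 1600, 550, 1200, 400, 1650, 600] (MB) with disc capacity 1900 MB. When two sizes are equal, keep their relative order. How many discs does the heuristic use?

Sorted descending: 1800, 1650, 1600, 1500, 1200, 700, 650, 600, 600, 550, 400.
  1800 → disc 1 (new)  [load 1800/1900]
  1650 → disc 2 (new)  [load 1650/1900]
  1600 → disc 3 (new)  [load 1600/1900]
  1500 → disc 4 (new)  [load 1500/1900]
  1200 → disc 5 (new)  [load 1200/1900]
  700 → disc 5  [load 1900/1900]
  650 → disc 6 (new)  [load 650/1900]
  600 → disc 6  [load 1250/1900]
  600 → disc 6  [load 1850/1900]
  550 → disc 7 (new)  [load 550/1900]
  400 → disc 4  [load 1900/1900]
7 discs opened.

7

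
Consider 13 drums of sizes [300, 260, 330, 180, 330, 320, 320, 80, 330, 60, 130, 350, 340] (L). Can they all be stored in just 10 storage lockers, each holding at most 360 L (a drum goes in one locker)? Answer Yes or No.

A valid assignment using 10 storage lockers:
  locker 1: 350 = 350
  locker 2: 340 = 340
  locker 3: 330 = 330
  locker 4: 330 = 330
  locker 5: 330 = 330
  locker 6: 320 = 320
  locker 7: 320 = 320
  locker 8: 300 + 60 = 360
  locker 9: 260 + 80 = 340
  locker 10: 180 + 130 = 310
Every load is within 360 L, so 10 storage lockers suffice.

Yes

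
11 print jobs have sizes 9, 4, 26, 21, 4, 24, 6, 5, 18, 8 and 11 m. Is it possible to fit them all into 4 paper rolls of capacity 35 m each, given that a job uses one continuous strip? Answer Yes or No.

A valid assignment using 4 paper rolls:
  roll 1: 26 + 9 = 35
  roll 2: 24 + 11 = 35
  roll 3: 21 + 8 + 6 = 35
  roll 4: 18 + 5 + 4 + 4 = 31
Every load is within 35 m, so 4 paper rolls suffice.

Yes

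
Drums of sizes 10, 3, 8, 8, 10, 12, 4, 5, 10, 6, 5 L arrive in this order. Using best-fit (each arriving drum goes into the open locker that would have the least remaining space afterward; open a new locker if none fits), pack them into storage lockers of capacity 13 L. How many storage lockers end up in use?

7

  10 → locker 1 (new)  [load 10/13]
  3 → locker 1  [load 13/13]
  8 → locker 2 (new)  [load 8/13]
  8 → locker 3 (new)  [load 8/13]
  10 → locker 4 (new)  [load 10/13]
  12 → locker 5 (new)  [load 12/13]
  4 → locker 2  [load 12/13]
  5 → locker 3  [load 13/13]
  10 → locker 6 (new)  [load 10/13]
  6 → locker 7 (new)  [load 6/13]
  5 → locker 7  [load 11/13]
7 storage lockers opened.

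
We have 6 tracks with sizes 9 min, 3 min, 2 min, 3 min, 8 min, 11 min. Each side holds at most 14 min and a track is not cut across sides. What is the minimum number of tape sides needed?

3

Total = 11 + 9 + 8 + 3 + 3 + 2 = 36 min.
Lower bound: ⌈36/14⌉ = 3 tape sides.
A packing using 3 tape sides:
  side 1: 11 + 3 = 14
  side 2: 9 + 3 + 2 = 14
  side 3: 8 = 8
This matches the lower bound, so 3 is optimal.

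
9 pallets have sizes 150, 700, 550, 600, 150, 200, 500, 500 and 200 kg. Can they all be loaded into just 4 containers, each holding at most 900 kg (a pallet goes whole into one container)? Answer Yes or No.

Total = 3550 kg; ⌈3550/900⌉ = 4.
5 pallets each exceed half the capacity and cannot share a container, forcing at least 5 containers.
At least 5 containers are required, but only 4 are allowed.

No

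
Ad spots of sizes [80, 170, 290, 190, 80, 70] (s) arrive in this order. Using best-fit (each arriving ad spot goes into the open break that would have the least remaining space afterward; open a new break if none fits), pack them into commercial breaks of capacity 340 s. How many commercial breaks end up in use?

3

  80 → break 1 (new)  [load 80/340]
  170 → break 1  [load 250/340]
  290 → break 2 (new)  [load 290/340]
  190 → break 3 (new)  [load 190/340]
  80 → break 1  [load 330/340]
  70 → break 3  [load 260/340]
3 commercial breaks opened.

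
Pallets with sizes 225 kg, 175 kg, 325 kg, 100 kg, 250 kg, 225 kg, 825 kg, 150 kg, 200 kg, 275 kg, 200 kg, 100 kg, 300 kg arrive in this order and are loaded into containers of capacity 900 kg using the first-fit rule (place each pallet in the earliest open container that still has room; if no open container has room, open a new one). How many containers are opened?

  225 → container 1 (new)  [load 225/900]
  175 → container 1  [load 400/900]
  325 → container 1  [load 725/900]
  100 → container 1  [load 825/900]
  250 → container 2 (new)  [load 250/900]
  225 → container 2  [load 475/900]
  825 → container 3 (new)  [load 825/900]
  150 → container 2  [load 625/900]
  200 → container 2  [load 825/900]
  275 → container 4 (new)  [load 275/900]
  200 → container 4  [load 475/900]
  100 → container 4  [load 575/900]
  300 → container 4  [load 875/900]
4 containers opened.

4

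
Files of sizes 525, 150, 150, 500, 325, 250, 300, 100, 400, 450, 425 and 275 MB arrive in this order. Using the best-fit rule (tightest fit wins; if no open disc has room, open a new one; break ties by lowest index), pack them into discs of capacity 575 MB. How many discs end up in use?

  525 → disc 1 (new)  [load 525/575]
  150 → disc 2 (new)  [load 150/575]
  150 → disc 2  [load 300/575]
  500 → disc 3 (new)  [load 500/575]
  325 → disc 4 (new)  [load 325/575]
  250 → disc 4  [load 575/575]
  300 → disc 5 (new)  [load 300/575]
  100 → disc 2  [load 400/575]
  400 → disc 6 (new)  [load 400/575]
  450 → disc 7 (new)  [load 450/575]
  425 → disc 8 (new)  [load 425/575]
  275 → disc 5  [load 575/575]
8 discs opened.

8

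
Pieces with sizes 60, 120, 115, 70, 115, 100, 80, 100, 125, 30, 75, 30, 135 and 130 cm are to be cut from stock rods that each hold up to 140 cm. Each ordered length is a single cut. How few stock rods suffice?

11

Total = 135 + 130 + 125 + 120 + 115 + 115 + 100 + 100 + 80 + 75 + 70 + 60 + 30 + 30 = 1285 cm.
Lower bound: ⌈1285/140⌉ = 10 stock rods.
A packing using 11 stock rods:
  stock rod 1: 135 = 135
  stock rod 2: 130 = 130
  stock rod 3: 125 = 125
  stock rod 4: 120 = 120
  stock rod 5: 115 = 115
  stock rod 6: 115 = 115
  stock rod 7: 100 + 30 = 130
  stock rod 8: 100 + 30 = 130
  stock rod 9: 80 + 60 = 140
  stock rod 10: 75 = 75
  stock rod 11: 70 = 70
No arrangement into 10 stock rods stays within capacity, so 11 is optimal.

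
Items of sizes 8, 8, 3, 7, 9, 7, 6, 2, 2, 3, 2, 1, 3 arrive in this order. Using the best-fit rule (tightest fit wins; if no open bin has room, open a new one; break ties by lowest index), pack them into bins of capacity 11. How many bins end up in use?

  8 → bin 1 (new)  [load 8/11]
  8 → bin 2 (new)  [load 8/11]
  3 → bin 1  [load 11/11]
  7 → bin 3 (new)  [load 7/11]
  9 → bin 4 (new)  [load 9/11]
  7 → bin 5 (new)  [load 7/11]
  6 → bin 6 (new)  [load 6/11]
  2 → bin 4  [load 11/11]
  2 → bin 2  [load 10/11]
  3 → bin 3  [load 10/11]
  2 → bin 5  [load 9/11]
  1 → bin 2  [load 11/11]
  3 → bin 6  [load 9/11]
6 bins opened.

6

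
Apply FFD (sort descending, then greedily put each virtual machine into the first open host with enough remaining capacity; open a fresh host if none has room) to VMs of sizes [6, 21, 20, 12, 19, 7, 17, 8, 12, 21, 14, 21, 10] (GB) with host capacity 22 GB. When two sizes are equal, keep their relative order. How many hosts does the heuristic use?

10

Sorted descending: 21, 21, 21, 20, 19, 17, 14, 12, 12, 10, 8, 7, 6.
  21 → host 1 (new)  [load 21/22]
  21 → host 2 (new)  [load 21/22]
  21 → host 3 (new)  [load 21/22]
  20 → host 4 (new)  [load 20/22]
  19 → host 5 (new)  [load 19/22]
  17 → host 6 (new)  [load 17/22]
  14 → host 7 (new)  [load 14/22]
  12 → host 8 (new)  [load 12/22]
  12 → host 9 (new)  [load 12/22]
  10 → host 8  [load 22/22]
  8 → host 7  [load 22/22]
  7 → host 9  [load 19/22]
  6 → host 10 (new)  [load 6/22]
10 hosts opened.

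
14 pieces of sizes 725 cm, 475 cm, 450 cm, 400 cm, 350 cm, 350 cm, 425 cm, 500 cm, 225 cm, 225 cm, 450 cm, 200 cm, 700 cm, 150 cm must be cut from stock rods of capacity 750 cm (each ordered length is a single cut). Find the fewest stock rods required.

Total = 725 + 700 + 500 + 475 + 450 + 450 + 425 + 400 + 350 + 350 + 225 + 225 + 200 + 150 = 5625 cm.
Lower bound: ⌈5625/750⌉ = 8 stock rods.
A packing using 9 stock rods:
  stock rod 1: 725 = 725
  stock rod 2: 700 = 700
  stock rod 3: 500 + 225 = 725
  stock rod 4: 475 + 225 = 700
  stock rod 5: 450 + 200 = 650
  stock rod 6: 450 + 150 = 600
  stock rod 7: 425 = 425
  stock rod 8: 400 + 350 = 750
  stock rod 9: 350 = 350
No arrangement into 8 stock rods stays within capacity, so 9 is optimal.

9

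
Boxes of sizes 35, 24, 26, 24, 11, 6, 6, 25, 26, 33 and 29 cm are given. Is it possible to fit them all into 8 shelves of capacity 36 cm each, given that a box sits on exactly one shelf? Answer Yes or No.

A valid assignment using 8 shelves:
  shelf 1: 35 = 35
  shelf 2: 33 = 33
  shelf 3: 29 + 6 = 35
  shelf 4: 26 + 6 = 32
  shelf 5: 26 = 26
  shelf 6: 25 + 11 = 36
  shelf 7: 24 = 24
  shelf 8: 24 = 24
Every load is within 36 cm, so 8 shelves suffice.

Yes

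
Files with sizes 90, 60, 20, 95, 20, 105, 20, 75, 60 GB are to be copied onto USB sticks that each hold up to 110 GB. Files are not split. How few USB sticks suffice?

Total = 105 + 95 + 90 + 75 + 60 + 60 + 20 + 20 + 20 = 545 GB.
Lower bound: ⌈545/110⌉ = 5 USB sticks.
Also, 6 files each exceed 55 GB, and no two of those can share a USB stick, so at least 6 USB sticks are needed.
A packing using 6 USB sticks:
  USB stick 1: 105 = 105
  USB stick 2: 95 = 95
  USB stick 3: 90 + 20 = 110
  USB stick 4: 75 + 20 = 95
  USB stick 5: 60 + 20 = 80
  USB stick 6: 60 = 60
This matches the lower bound, so 6 is optimal.

6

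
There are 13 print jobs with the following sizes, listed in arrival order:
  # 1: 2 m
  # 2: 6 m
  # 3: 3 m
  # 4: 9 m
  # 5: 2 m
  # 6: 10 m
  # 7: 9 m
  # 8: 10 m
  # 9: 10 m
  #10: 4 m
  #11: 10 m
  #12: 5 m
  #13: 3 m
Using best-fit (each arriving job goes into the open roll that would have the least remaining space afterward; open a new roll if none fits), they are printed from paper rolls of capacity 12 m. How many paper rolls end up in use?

8

  2 → roll 1 (new)  [load 2/12]
  6 → roll 1  [load 8/12]
  3 → roll 1  [load 11/12]
  9 → roll 2 (new)  [load 9/12]
  2 → roll 2  [load 11/12]
  10 → roll 3 (new)  [load 10/12]
  9 → roll 4 (new)  [load 9/12]
  10 → roll 5 (new)  [load 10/12]
  10 → roll 6 (new)  [load 10/12]
  4 → roll 7 (new)  [load 4/12]
  10 → roll 8 (new)  [load 10/12]
  5 → roll 7  [load 9/12]
  3 → roll 4  [load 12/12]
8 paper rolls opened.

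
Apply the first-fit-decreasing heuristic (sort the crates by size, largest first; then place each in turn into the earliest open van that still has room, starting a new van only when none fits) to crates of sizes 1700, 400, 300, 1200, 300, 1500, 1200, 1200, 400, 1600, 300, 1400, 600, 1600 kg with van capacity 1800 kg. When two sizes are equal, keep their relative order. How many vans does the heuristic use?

8

Sorted descending: 1700, 1600, 1600, 1500, 1400, 1200, 1200, 1200, 600, 400, 400, 300, 300, 300.
  1700 → van 1 (new)  [load 1700/1800]
  1600 → van 2 (new)  [load 1600/1800]
  1600 → van 3 (new)  [load 1600/1800]
  1500 → van 4 (new)  [load 1500/1800]
  1400 → van 5 (new)  [load 1400/1800]
  1200 → van 6 (new)  [load 1200/1800]
  1200 → van 7 (new)  [load 1200/1800]
  1200 → van 8 (new)  [load 1200/1800]
  600 → van 6  [load 1800/1800]
  400 → van 5  [load 1800/1800]
  400 → van 7  [load 1600/1800]
  300 → van 4  [load 1800/1800]
  300 → van 8  [load 1500/1800]
  300 → van 8  [load 1800/1800]
8 vans opened.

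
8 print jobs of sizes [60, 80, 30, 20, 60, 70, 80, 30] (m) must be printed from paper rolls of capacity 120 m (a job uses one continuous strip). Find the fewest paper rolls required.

4

Total = 80 + 80 + 70 + 60 + 60 + 30 + 30 + 20 = 430 m.
Lower bound: ⌈430/120⌉ = 4 paper rolls.
A packing using 4 paper rolls:
  roll 1: 80 + 30 = 110
  roll 2: 80 + 30 = 110
  roll 3: 70 + 20 = 90
  roll 4: 60 + 60 = 120
This matches the lower bound, so 4 is optimal.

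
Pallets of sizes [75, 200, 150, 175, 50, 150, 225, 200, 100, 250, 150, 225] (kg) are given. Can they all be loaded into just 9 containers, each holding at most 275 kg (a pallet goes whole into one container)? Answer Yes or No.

Yes

A valid assignment using 9 containers:
  container 1: 250 = 250
  container 2: 225 + 50 = 275
  container 3: 225 = 225
  container 4: 200 + 75 = 275
  container 5: 200 = 200
  container 6: 175 + 100 = 275
  container 7: 150 = 150
  container 8: 150 = 150
  container 9: 150 = 150
Every load is within 275 kg, so 9 containers suffice.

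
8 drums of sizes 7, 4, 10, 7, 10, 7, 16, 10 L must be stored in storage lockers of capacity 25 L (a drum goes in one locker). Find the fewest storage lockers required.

3

Total = 16 + 10 + 10 + 10 + 7 + 7 + 7 + 4 = 71 L.
Lower bound: ⌈71/25⌉ = 3 storage lockers.
A packing using 3 storage lockers:
  locker 1: 16 + 7 = 23
  locker 2: 10 + 10 + 4 = 24
  locker 3: 10 + 7 + 7 = 24
This matches the lower bound, so 3 is optimal.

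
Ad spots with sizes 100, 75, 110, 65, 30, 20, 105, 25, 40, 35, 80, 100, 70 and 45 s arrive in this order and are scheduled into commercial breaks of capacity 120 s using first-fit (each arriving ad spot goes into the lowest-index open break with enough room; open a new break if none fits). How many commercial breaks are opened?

9

  100 → break 1 (new)  [load 100/120]
  75 → break 2 (new)  [load 75/120]
  110 → break 3 (new)  [load 110/120]
  65 → break 4 (new)  [load 65/120]
  30 → break 2  [load 105/120]
  20 → break 1  [load 120/120]
  105 → break 5 (new)  [load 105/120]
  25 → break 4  [load 90/120]
  40 → break 6 (new)  [load 40/120]
  35 → break 6  [load 75/120]
  80 → break 7 (new)  [load 80/120]
  100 → break 8 (new)  [load 100/120]
  70 → break 9 (new)  [load 70/120]
  45 → break 6  [load 120/120]
9 commercial breaks opened.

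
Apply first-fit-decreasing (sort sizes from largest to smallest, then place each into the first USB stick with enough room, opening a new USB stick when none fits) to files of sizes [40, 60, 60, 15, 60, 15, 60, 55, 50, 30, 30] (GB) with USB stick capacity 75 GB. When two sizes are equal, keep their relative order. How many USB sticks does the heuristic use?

Sorted descending: 60, 60, 60, 60, 55, 50, 40, 30, 30, 15, 15.
  60 → USB stick 1 (new)  [load 60/75]
  60 → USB stick 2 (new)  [load 60/75]
  60 → USB stick 3 (new)  [load 60/75]
  60 → USB stick 4 (new)  [load 60/75]
  55 → USB stick 5 (new)  [load 55/75]
  50 → USB stick 6 (new)  [load 50/75]
  40 → USB stick 7 (new)  [load 40/75]
  30 → USB stick 7  [load 70/75]
  30 → USB stick 8 (new)  [load 30/75]
  15 → USB stick 1  [load 75/75]
  15 → USB stick 2  [load 75/75]
8 USB sticks opened.

8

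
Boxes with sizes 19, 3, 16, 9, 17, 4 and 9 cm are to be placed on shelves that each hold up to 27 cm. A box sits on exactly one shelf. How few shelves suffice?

3

Total = 19 + 17 + 16 + 9 + 9 + 4 + 3 = 77 cm.
Lower bound: ⌈77/27⌉ = 3 shelves.
A packing using 3 shelves:
  shelf 1: 19 + 4 + 3 = 26
  shelf 2: 17 + 9 = 26
  shelf 3: 16 + 9 = 25
This matches the lower bound, so 3 is optimal.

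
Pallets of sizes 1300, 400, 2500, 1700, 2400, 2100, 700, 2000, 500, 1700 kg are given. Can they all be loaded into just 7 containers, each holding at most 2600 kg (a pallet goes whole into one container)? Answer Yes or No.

A valid assignment using 7 containers:
  container 1: 2500 = 2500
  container 2: 2400 = 2400
  container 3: 2100 + 500 = 2600
  container 4: 2000 + 400 = 2400
  container 5: 1700 + 700 = 2400
  container 6: 1700 = 1700
  container 7: 1300 = 1300
Every load is within 2600 kg, so 7 containers suffice.

Yes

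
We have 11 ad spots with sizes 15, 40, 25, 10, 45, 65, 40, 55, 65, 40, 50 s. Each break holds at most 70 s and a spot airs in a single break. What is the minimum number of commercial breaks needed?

8

Total = 65 + 65 + 55 + 50 + 45 + 40 + 40 + 40 + 25 + 15 + 10 = 450 s.
Lower bound: ⌈450/70⌉ = 7 commercial breaks.
Also, 8 ad spots each exceed 35 s, and no two of those can share a break, so at least 8 commercial breaks are needed.
A packing using 8 commercial breaks:
  break 1: 65 = 65
  break 2: 65 = 65
  break 3: 55 + 15 = 70
  break 4: 50 + 10 = 60
  break 5: 45 + 25 = 70
  break 6: 40 = 40
  break 7: 40 = 40
  break 8: 40 = 40
This matches the lower bound, so 8 is optimal.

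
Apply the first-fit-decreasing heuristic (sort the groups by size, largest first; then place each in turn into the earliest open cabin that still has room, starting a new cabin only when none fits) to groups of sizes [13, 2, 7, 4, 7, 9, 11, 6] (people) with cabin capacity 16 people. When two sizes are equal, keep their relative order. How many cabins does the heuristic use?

Sorted descending: 13, 11, 9, 7, 7, 6, 4, 2.
  13 → cabin 1 (new)  [load 13/16]
  11 → cabin 2 (new)  [load 11/16]
  9 → cabin 3 (new)  [load 9/16]
  7 → cabin 3  [load 16/16]
  7 → cabin 4 (new)  [load 7/16]
  6 → cabin 4  [load 13/16]
  4 → cabin 2  [load 15/16]
  2 → cabin 1  [load 15/16]
4 cabins opened.

4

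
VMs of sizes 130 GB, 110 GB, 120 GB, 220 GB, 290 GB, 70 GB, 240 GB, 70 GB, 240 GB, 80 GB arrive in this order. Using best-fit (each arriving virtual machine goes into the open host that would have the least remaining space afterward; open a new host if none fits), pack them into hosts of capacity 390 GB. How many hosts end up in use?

  130 → host 1 (new)  [load 130/390]
  110 → host 1  [load 240/390]
  120 → host 1  [load 360/390]
  220 → host 2 (new)  [load 220/390]
  290 → host 3 (new)  [load 290/390]
  70 → host 3  [load 360/390]
  240 → host 4 (new)  [load 240/390]
  70 → host 4  [load 310/390]
  240 → host 5 (new)  [load 240/390]
  80 → host 4  [load 390/390]
5 hosts opened.

5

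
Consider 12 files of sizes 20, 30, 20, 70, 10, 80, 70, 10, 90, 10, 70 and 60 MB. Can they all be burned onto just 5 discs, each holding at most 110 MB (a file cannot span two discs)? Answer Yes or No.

No

Total = 540 MB; ⌈540/110⌉ = 5.
6 files each exceed half the capacity and cannot share a disc, forcing at least 6 discs.
At least 6 discs are required, but only 5 are allowed.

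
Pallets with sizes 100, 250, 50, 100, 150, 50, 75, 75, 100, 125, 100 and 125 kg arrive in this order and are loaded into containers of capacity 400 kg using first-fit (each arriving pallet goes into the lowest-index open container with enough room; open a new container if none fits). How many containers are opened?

  100 → container 1 (new)  [load 100/400]
  250 → container 1  [load 350/400]
  50 → container 1  [load 400/400]
  100 → container 2 (new)  [load 100/400]
  150 → container 2  [load 250/400]
  50 → container 2  [load 300/400]
  75 → container 2  [load 375/400]
  75 → container 3 (new)  [load 75/400]
  100 → container 3  [load 175/400]
  125 → container 3  [load 300/400]
  100 → container 3  [load 400/400]
  125 → container 4 (new)  [load 125/400]
4 containers opened.

4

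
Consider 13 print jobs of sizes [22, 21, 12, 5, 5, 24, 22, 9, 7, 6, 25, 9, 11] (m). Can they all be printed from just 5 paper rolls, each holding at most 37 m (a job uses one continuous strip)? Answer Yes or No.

Yes

A valid assignment using 5 paper rolls:
  roll 1: 25 + 12 = 37
  roll 2: 24 + 11 = 35
  roll 3: 22 + 9 + 6 = 37
  roll 4: 22 + 9 + 5 = 36
  roll 5: 21 + 7 + 5 = 33
Every load is within 37 m, so 5 paper rolls suffice.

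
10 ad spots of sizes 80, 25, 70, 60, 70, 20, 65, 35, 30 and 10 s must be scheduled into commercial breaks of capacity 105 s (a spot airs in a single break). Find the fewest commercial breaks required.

Total = 80 + 70 + 70 + 65 + 60 + 35 + 30 + 25 + 20 + 10 = 465 s.
Lower bound: ⌈465/105⌉ = 5 commercial breaks.
A packing using 5 commercial breaks:
  break 1: 80 + 25 = 105
  break 2: 70 + 35 = 105
  break 3: 70 + 30 = 100
  break 4: 65 + 20 + 10 = 95
  break 5: 60 = 60
This matches the lower bound, so 5 is optimal.

5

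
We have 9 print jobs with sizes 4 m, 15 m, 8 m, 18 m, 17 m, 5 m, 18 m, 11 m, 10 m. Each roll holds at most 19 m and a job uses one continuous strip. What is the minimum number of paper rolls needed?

6

Total = 18 + 18 + 17 + 15 + 11 + 10 + 8 + 5 + 4 = 106 m.
Lower bound: ⌈106/19⌉ = 6 paper rolls.
A packing using 6 paper rolls:
  roll 1: 18 = 18
  roll 2: 18 = 18
  roll 3: 17 = 17
  roll 4: 15 + 4 = 19
  roll 5: 11 + 8 = 19
  roll 6: 10 + 5 = 15
This matches the lower bound, so 6 is optimal.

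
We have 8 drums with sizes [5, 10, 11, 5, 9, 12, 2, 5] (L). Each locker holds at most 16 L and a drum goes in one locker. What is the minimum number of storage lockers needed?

4

Total = 12 + 11 + 10 + 9 + 5 + 5 + 5 + 2 = 59 L.
Lower bound: ⌈59/16⌉ = 4 storage lockers.
A packing using 4 storage lockers:
  locker 1: 12 + 2 = 14
  locker 2: 11 + 5 = 16
  locker 3: 10 + 5 = 15
  locker 4: 9 + 5 = 14
This matches the lower bound, so 4 is optimal.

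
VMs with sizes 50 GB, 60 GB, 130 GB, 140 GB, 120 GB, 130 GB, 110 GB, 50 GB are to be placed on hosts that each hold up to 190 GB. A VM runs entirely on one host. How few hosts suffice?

5

Total = 140 + 130 + 130 + 120 + 110 + 60 + 50 + 50 = 790 GB.
Lower bound: ⌈790/190⌉ = 5 hosts.
A packing using 5 hosts:
  host 1: 140 + 50 = 190
  host 2: 130 + 60 = 190
  host 3: 130 + 50 = 180
  host 4: 120 = 120
  host 5: 110 = 110
This matches the lower bound, so 5 is optimal.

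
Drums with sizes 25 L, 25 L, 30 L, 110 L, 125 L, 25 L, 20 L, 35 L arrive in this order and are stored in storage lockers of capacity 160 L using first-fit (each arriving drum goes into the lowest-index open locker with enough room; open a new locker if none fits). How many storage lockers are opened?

3

  25 → locker 1 (new)  [load 25/160]
  25 → locker 1  [load 50/160]
  30 → locker 1  [load 80/160]
  110 → locker 2 (new)  [load 110/160]
  125 → locker 3 (new)  [load 125/160]
  25 → locker 1  [load 105/160]
  20 → locker 1  [load 125/160]
  35 → locker 1  [load 160/160]
3 storage lockers opened.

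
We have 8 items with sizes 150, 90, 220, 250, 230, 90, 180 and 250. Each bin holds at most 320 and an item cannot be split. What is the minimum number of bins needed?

Total = 250 + 250 + 230 + 220 + 180 + 150 + 90 + 90 = 1460.
Lower bound: ⌈1460/320⌉ = 5 bins.
A packing using 6 bins:
  bin 1: 250 = 250
  bin 2: 250 = 250
  bin 3: 230 + 90 = 320
  bin 4: 220 + 90 = 310
  bin 5: 180 = 180
  bin 6: 150 = 150
No arrangement into 5 bins stays within capacity, so 6 is optimal.

6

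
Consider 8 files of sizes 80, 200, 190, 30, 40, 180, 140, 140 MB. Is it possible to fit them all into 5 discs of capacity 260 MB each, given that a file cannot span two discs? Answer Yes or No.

Yes

A valid assignment using 5 discs:
  disc 1: 200 + 40 = 240
  disc 2: 190 + 30 = 220
  disc 3: 180 + 80 = 260
  disc 4: 140 = 140
  disc 5: 140 = 140
Every load is within 260 MB, so 5 discs suffice.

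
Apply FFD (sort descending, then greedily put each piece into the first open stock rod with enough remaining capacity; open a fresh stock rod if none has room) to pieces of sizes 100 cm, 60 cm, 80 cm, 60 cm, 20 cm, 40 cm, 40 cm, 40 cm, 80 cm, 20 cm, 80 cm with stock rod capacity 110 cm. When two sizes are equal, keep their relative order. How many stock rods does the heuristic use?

7

Sorted descending: 100, 80, 80, 80, 60, 60, 40, 40, 40, 20, 20.
  100 → stock rod 1 (new)  [load 100/110]
  80 → stock rod 2 (new)  [load 80/110]
  80 → stock rod 3 (new)  [load 80/110]
  80 → stock rod 4 (new)  [load 80/110]
  60 → stock rod 5 (new)  [load 60/110]
  60 → stock rod 6 (new)  [load 60/110]
  40 → stock rod 5  [load 100/110]
  40 → stock rod 6  [load 100/110]
  40 → stock rod 7 (new)  [load 40/110]
  20 → stock rod 2  [load 100/110]
  20 → stock rod 3  [load 100/110]
7 stock rods opened.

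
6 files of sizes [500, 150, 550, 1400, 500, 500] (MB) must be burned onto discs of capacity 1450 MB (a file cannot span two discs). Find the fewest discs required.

Total = 1400 + 550 + 500 + 500 + 500 + 150 = 3600 MB.
Lower bound: ⌈3600/1450⌉ = 3 discs.
A packing using 3 discs:
  disc 1: 1400 = 1400
  disc 2: 550 + 500 + 150 = 1200
  disc 3: 500 + 500 = 1000
This matches the lower bound, so 3 is optimal.

3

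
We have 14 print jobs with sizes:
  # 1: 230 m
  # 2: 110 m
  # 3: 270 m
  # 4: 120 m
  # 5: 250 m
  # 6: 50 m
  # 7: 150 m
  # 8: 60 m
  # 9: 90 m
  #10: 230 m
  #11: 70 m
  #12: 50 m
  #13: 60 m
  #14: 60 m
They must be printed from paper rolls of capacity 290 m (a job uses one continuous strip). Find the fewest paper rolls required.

Total = 270 + 250 + 230 + 230 + 150 + 120 + 110 + 90 + 70 + 60 + 60 + 60 + 50 + 50 = 1800 m.
Lower bound: ⌈1800/290⌉ = 7 paper rolls.
A packing using 7 paper rolls:
  roll 1: 270 = 270
  roll 2: 250 = 250
  roll 3: 230 + 60 = 290
  roll 4: 230 + 60 = 290
  roll 5: 150 + 120 = 270
  roll 6: 110 + 90 + 70 = 270
  roll 7: 60 + 50 + 50 = 160
This matches the lower bound, so 7 is optimal.

7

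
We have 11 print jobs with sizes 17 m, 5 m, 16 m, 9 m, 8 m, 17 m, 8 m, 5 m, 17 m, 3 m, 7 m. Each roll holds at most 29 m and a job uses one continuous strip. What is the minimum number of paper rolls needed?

4

Total = 17 + 17 + 17 + 16 + 9 + 8 + 8 + 7 + 5 + 5 + 3 = 112 m.
Lower bound: ⌈112/29⌉ = 4 paper rolls.
A packing using 4 paper rolls:
  roll 1: 17 + 9 + 3 = 29
  roll 2: 17 + 8 = 25
  roll 3: 17 + 7 + 5 = 29
  roll 4: 16 + 8 + 5 = 29
This matches the lower bound, so 4 is optimal.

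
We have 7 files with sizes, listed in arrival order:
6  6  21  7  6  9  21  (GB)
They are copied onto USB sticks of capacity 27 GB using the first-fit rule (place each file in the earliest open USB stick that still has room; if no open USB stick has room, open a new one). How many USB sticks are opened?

4

  6 → USB stick 1 (new)  [load 6/27]
  6 → USB stick 1  [load 12/27]
  21 → USB stick 2 (new)  [load 21/27]
  7 → USB stick 1  [load 19/27]
  6 → USB stick 1  [load 25/27]
  9 → USB stick 3 (new)  [load 9/27]
  21 → USB stick 4 (new)  [load 21/27]
4 USB sticks opened.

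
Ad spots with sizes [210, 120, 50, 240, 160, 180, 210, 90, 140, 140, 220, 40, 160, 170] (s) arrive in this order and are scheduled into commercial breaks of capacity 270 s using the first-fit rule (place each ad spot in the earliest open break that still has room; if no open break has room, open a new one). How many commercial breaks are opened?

  210 → break 1 (new)  [load 210/270]
  120 → break 2 (new)  [load 120/270]
  50 → break 1  [load 260/270]
  240 → break 3 (new)  [load 240/270]
  160 → break 4 (new)  [load 160/270]
  180 → break 5 (new)  [load 180/270]
  210 → break 6 (new)  [load 210/270]
  90 → break 2  [load 210/270]
  140 → break 7 (new)  [load 140/270]
  140 → break 8 (new)  [load 140/270]
  220 → break 9 (new)  [load 220/270]
  40 → break 2  [load 250/270]
  160 → break 10 (new)  [load 160/270]
  170 → break 11 (new)  [load 170/270]
11 commercial breaks opened.

11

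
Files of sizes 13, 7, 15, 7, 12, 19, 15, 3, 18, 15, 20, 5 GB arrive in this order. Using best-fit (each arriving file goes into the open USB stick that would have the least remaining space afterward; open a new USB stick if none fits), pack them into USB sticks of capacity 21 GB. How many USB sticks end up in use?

8

  13 → USB stick 1 (new)  [load 13/21]
  7 → USB stick 1  [load 20/21]
  15 → USB stick 2 (new)  [load 15/21]
  7 → USB stick 3 (new)  [load 7/21]
  12 → USB stick 3  [load 19/21]
  19 → USB stick 4 (new)  [load 19/21]
  15 → USB stick 5 (new)  [load 15/21]
  3 → USB stick 2  [load 18/21]
  18 → USB stick 6 (new)  [load 18/21]
  15 → USB stick 7 (new)  [load 15/21]
  20 → USB stick 8 (new)  [load 20/21]
  5 → USB stick 5  [load 20/21]
8 USB sticks opened.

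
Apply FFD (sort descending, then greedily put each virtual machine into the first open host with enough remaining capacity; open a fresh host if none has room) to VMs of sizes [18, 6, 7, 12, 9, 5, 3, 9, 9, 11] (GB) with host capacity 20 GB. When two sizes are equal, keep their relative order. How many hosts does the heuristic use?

Sorted descending: 18, 12, 11, 9, 9, 9, 7, 6, 5, 3.
  18 → host 1 (new)  [load 18/20]
  12 → host 2 (new)  [load 12/20]
  11 → host 3 (new)  [load 11/20]
  9 → host 3  [load 20/20]
  9 → host 4 (new)  [load 9/20]
  9 → host 4  [load 18/20]
  7 → host 2  [load 19/20]
  6 → host 5 (new)  [load 6/20]
  5 → host 5  [load 11/20]
  3 → host 5  [load 14/20]
5 hosts opened.

5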